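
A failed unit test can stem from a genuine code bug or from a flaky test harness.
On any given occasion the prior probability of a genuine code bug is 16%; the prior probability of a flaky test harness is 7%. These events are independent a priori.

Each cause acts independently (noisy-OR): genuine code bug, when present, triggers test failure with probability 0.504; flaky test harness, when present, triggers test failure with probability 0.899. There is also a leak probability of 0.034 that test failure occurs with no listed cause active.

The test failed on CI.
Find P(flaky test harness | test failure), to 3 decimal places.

Under noisy-OR, P(test failure | causes) = 1 − (1−0.034)·∏(1−qᵢ) over the active causes.
P(test failure) = 0.034·0.84·0.93 + 0.902434·0.84·0.07 + 0.520864·0.16·0.93 + 0.951607·0.16·0.07 = 0.026561 + 0.053063 + 0.077505 + 0.010658 = 0.167787
The flaky test harness-present share is 0.053063 + 0.010658 = 0.063721.
So P(flaky test harness | test failure) = 0.063721/0.167787 ≈ 0.380.

P(flaky test harness | test failure) ≈ 0.380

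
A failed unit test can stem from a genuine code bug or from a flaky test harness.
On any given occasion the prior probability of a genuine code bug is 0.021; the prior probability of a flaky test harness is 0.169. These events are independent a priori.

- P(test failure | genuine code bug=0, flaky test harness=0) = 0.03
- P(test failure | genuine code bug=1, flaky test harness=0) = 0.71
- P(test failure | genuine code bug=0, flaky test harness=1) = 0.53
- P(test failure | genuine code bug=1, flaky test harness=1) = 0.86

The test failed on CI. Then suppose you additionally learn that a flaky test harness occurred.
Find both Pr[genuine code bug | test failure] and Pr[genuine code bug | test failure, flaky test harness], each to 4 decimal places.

Pr[genuine code bug | test failure] ≈ 0.1211; Pr[genuine code bug | test failure, flaky test harness] ≈ 0.0336

P(test failure) = 0.03·0.979·0.831 + 0.53·0.979·0.169 + 0.71·0.021·0.831 + 0.86·0.021·0.169 = 0.024406 + 0.087689 + 0.012390 + 0.003052 = 0.127537
Restricting to configurations with genuine code bug present: 0.012390 + 0.003052 = 0.015442.
Hence the posterior is 0.015442/0.127537 ≈ 0.1211.

Now condition on the additional information:
P(test failure | flaky test harness) = 0.53*0.979 + 0.86*0.021 = 0.518870 + 0.018060 = 0.536930
Of this, 0.018060 comes from 0.86*0.021 (the genuine code bug=true cases).
P(genuine code bug | test failure, flaky test harness) = 0.018060 / 0.536930 ≈ 0.0336
The drop from 0.1211 to 0.0336 is the explaining-away (discounting) effect.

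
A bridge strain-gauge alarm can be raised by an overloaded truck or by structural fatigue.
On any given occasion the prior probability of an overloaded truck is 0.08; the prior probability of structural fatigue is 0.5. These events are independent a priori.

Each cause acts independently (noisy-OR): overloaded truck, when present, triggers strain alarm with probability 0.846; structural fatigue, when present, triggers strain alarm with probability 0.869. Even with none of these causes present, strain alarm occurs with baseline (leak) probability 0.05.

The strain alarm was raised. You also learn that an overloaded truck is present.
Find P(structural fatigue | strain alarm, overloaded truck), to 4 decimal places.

Under noisy-OR, P(strain alarm | causes) = 1 − (1−0.05)·∏(1−qᵢ) over the active causes.
P(strain alarm | overloaded truck) = 0.8537×0.5 + 0.980835×0.5 = 0.426850 + 0.490418 = 0.917268
The structural fatigue-present share is 0.980835×0.5 = 0.490418.
P(structural fatigue | strain alarm, overloaded truck) = 0.490418 / 0.917268 ≈ 0.5347

P(structural fatigue | strain alarm, overloaded truck) ≈ 0.5347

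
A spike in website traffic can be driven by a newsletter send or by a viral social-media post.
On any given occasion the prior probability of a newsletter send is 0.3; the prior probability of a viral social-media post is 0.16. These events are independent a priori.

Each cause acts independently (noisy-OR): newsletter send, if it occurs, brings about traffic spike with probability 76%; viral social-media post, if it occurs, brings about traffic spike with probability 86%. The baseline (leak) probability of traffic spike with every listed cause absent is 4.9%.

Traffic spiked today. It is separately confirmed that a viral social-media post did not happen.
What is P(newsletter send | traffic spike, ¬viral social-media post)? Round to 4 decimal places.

Under noisy-OR, P(traffic spike | causes) = 1 − (1−0.049)·∏(1−qᵢ) over the active causes.
Weight on newsletter send=true, given the evidence: 0.77176*0.3 = 0.231528
Normalizer over all consistent configurations: 0.049*0.7 + 0.77176*0.3 = 0.265828
Posterior = 0.231528 / 0.265828 ≈ 0.8710

P(newsletter send | traffic spike, ¬viral social-media post) ≈ 0.8710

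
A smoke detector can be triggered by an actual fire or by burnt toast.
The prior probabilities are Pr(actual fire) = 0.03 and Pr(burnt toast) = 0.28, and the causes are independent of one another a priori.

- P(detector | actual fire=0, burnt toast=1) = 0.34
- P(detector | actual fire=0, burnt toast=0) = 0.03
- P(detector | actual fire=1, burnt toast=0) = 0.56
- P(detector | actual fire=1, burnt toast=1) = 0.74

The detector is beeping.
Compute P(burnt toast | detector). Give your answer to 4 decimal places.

Sum P(detector|·) weighted by the priors over the 4 (actual fire, burnt toast) configurations:
  P(detector) = 0.03×0.97×0.72 + 0.34×0.97×0.28 + 0.56×0.03×0.72 + 0.74×0.03×0.28
        = 0.020952 + 0.092344 + 0.012096 + 0.006216 = 0.131608
Configurations with burnt toast contribute 0.098560, so
  P(burnt toast | detector) = 0.098560 / 0.131608 ≈ 0.7489

P(burnt toast | detector) ≈ 0.7489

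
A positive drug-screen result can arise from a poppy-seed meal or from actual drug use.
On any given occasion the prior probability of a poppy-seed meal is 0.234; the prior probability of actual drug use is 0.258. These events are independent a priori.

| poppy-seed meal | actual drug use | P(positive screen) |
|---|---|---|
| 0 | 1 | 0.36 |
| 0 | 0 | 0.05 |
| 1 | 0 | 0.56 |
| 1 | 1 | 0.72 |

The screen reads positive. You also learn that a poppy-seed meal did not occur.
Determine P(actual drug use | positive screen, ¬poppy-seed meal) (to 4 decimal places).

P(actual drug use | positive screen, ¬poppy-seed meal) ≈ 0.7146

Sum P(positive screen|·) weighted by the priors over both values of actual drug use:
  P(positive screen | ¬poppy-seed meal) = 0.05*0.742 + 0.36*0.258
        = 0.037100 + 0.092880 = 0.129980
Configurations with actual drug use contribute 0.092880, so
  P(actual drug use | positive screen, ¬poppy-seed meal) = 0.092880 / 0.129980 ≈ 0.7146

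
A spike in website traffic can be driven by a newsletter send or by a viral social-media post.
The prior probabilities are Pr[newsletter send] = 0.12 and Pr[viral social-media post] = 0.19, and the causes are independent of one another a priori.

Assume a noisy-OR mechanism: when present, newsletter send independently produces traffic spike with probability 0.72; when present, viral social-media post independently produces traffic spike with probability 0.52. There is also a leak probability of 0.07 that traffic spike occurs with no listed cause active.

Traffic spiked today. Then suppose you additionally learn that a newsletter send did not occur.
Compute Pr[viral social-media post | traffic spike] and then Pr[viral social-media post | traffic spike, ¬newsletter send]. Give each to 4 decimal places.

Pr[viral social-media post | traffic spike] ≈ 0.4802; Pr[viral social-media post | traffic spike, ¬newsletter send] ≈ 0.6497

Under noisy-OR, P(traffic spike | causes) = 1 − (1−0.07)·∏(1−qᵢ) over the active causes.
P(traffic spike) = 0.07·0.88·0.81 + 0.5536·0.88·0.19 + 0.7396·0.12·0.81 + 0.875008·0.12·0.19 = 0.049896 + 0.092562 + 0.071889 + 0.019950 = 0.234297
The viral social-media post-present share is 0.092562 + 0.019950 = 0.112512.
P(viral social-media post | traffic spike) = 0.112512 / 0.234297 ≈ 0.4802

Now also conditioning on newsletter send≠true:
P(traffic spike | ¬newsletter send) = 0.07·0.81 + 0.5536·0.19 = 0.056700 + 0.105184 = 0.161884
Restricting to configurations with viral social-media post present: 0.5536·0.19 = 0.105184.
Hence the posterior is 0.105184/0.161884 ≈ 0.6497.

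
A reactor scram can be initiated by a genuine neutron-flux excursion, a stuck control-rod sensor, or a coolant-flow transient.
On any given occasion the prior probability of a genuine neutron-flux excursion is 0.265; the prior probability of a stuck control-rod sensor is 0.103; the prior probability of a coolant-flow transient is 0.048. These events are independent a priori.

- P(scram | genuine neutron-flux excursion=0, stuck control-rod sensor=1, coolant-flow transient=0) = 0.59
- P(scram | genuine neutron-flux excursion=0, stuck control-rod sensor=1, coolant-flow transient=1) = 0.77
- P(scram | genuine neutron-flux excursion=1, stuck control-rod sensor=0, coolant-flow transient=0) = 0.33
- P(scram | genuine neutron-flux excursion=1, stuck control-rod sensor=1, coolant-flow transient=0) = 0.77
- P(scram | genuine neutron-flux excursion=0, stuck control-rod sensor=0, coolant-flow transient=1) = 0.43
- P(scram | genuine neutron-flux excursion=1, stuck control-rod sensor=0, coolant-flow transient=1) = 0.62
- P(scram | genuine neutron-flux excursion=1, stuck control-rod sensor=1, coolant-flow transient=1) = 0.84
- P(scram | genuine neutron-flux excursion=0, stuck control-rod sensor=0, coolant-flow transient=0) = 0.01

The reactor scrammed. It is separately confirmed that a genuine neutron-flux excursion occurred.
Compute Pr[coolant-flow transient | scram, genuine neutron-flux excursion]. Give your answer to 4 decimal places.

Pr[coolant-flow transient | scram, genuine neutron-flux excursion] ≈ 0.0795

By total probability over the 4 (stuck control-rod sensor, coolant-flow transient) configurations:
  P(scram | genuine neutron-flux excursion) = 0.33·0.897·0.952 + 0.62·0.897·0.048 + 0.77·0.103·0.952 + 0.84·0.103·0.048
        = 0.281802 + 0.026695 + 0.075503 + 0.004153 = 0.388153
The terms with coolant-flow transient present sum to 0.030848, so
  P(coolant-flow transient | scram, genuine neutron-flux excursion) = 0.030848 / 0.388153 ≈ 0.0795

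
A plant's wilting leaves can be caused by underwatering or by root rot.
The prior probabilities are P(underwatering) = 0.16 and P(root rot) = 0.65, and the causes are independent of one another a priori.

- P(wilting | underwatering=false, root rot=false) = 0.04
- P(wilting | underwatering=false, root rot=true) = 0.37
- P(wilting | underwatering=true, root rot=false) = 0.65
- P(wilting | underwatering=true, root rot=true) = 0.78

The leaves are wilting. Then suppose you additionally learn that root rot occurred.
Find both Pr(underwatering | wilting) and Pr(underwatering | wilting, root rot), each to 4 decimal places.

P(wilting) = 0.04·0.84·0.35 + 0.37·0.84·0.65 + 0.65·0.16·0.35 + 0.78·0.16·0.65 = 0.011760 + 0.202020 + 0.036400 + 0.081120 = 0.331300
Restricting to configurations with underwatering present: 0.036400 + 0.081120 = 0.117520.
So P(underwatering | wilting) = 0.117520/0.331300 ≈ 0.3547.

With the extra evidence:
P(wilting | root rot) = 0.37×0.84 + 0.78×0.16 = 0.310800 + 0.124800 = 0.435600
Of this, 0.124800 comes from 0.78×0.16 (the underwatering=true cases).
Hence the posterior is 0.124800/0.435600 ≈ 0.2865.
— root rot explains away the evidence for underwatering.

Pr(underwatering | wilting) ≈ 0.3547; Pr(underwatering | wilting, root rot) ≈ 0.2865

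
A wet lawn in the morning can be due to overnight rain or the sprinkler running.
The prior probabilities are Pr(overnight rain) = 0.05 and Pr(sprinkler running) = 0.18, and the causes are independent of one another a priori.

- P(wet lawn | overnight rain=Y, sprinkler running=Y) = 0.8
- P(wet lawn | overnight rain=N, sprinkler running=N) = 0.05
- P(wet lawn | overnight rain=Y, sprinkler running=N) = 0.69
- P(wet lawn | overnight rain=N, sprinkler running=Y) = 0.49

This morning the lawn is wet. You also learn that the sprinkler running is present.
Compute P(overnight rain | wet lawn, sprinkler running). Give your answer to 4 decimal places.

By total probability over both values of overnight rain:
  P(wet lawn | sprinkler running) = 0.49·0.95 + 0.8·0.05
        = 0.465500 + 0.040000 = 0.505500
The terms with overnight rain present sum to 0.040000, so
  P(overnight rain | wet lawn, sprinkler running) = 0.040000 / 0.505500 ≈ 0.0791

P(overnight rain | wet lawn, sprinkler running) ≈ 0.0791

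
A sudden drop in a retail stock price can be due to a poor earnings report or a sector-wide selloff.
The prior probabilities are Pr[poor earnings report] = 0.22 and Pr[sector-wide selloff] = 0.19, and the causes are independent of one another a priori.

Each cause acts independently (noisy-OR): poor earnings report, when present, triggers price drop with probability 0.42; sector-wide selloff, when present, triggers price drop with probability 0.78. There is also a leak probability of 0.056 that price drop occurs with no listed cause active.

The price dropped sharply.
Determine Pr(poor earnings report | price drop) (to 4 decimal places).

Pr(poor earnings report | price drop) ≈ 0.4345

Under noisy-OR, P(price drop | causes) = 1 − (1−0.056)·∏(1−qᵢ) over the active causes.
P(price drop) = 0.056·0.78·0.81 + 0.79232·0.78·0.19 + 0.45248·0.22·0.81 + 0.879546·0.22·0.19 = 0.035381 + 0.117422 + 0.080632 + 0.036765 = 0.270200
Restricting to configurations with poor earnings report present: 0.080632 + 0.036765 = 0.117397.
P(poor earnings report | price drop) = 0.117397 / 0.270200 ≈ 0.4345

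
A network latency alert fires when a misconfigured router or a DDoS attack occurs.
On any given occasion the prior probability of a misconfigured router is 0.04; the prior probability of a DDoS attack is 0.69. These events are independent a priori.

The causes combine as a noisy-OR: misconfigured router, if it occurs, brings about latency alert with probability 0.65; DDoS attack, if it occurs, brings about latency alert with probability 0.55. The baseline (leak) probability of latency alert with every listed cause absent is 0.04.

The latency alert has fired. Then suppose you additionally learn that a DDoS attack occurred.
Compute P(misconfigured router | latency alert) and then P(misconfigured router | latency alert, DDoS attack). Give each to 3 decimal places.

P(misconfigured router | latency alert) ≈ 0.075; P(misconfigured router | latency alert, DDoS attack) ≈ 0.059

Under noisy-OR, P(latency alert | causes) = 1 − (1−0.04)·∏(1−qᵢ) over the active causes.
Enumerate the 4 (misconfigured router, DDoS attack) configurations and weight by the priors:
  P(latency alert) = 0.04×0.96×0.31 + 0.568×0.96×0.69 + 0.664×0.04×0.31 + 0.8488×0.04×0.69
        = 0.011904 + 0.376243 + 0.008234 + 0.023427 = 0.419808
The terms with misconfigured router present sum to 0.031661, so
  P(misconfigured router | latency alert) = 0.031661 / 0.419808 ≈ 0.075

Now also conditioning on DDoS attack=true:
Numerator (weight on configurations with misconfigured router): 0.8488*0.04 = 0.033952
Denominator P(latency alert | DDoS attack): 0.568*0.96 + 0.8488*0.04 = 0.579232
Posterior = 0.033952 / 0.579232 ≈ 0.059
The drop from 0.075 to 0.059 is the explaining-away (discounting) effect.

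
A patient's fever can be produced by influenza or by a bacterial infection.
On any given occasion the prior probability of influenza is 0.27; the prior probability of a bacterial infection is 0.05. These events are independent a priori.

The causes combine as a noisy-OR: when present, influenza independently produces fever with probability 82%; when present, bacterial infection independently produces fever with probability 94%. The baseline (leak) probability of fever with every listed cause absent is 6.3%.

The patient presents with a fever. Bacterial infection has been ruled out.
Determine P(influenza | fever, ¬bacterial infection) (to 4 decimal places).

P(influenza | fever, ¬bacterial infection) ≈ 0.8300

Under noisy-OR, P(fever | causes) = 1 − (1−0.063)·∏(1−qᵢ) over the active causes.
P(fever | ¬bacterial infection) = 0.063*0.73 + 0.83134*0.27 = 0.045990 + 0.224462 = 0.270452
Of this, 0.224462 comes from 0.83134*0.27 (the influenza=true cases).
Hence the posterior is 0.224462/0.270452 ≈ 0.8300.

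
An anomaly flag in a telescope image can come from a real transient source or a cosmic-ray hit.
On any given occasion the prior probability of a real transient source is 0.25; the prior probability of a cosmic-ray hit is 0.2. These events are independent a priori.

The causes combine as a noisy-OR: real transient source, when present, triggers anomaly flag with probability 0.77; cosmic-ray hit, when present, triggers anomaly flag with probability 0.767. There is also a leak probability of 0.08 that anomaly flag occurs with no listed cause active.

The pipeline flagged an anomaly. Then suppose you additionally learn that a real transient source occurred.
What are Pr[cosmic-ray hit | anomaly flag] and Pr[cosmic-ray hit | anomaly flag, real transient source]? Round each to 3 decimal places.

Pr[cosmic-ray hit | anomaly flag] ≈ 0.446; Pr[cosmic-ray hit | anomaly flag, real transient source] ≈ 0.232

Under noisy-OR, P(anomaly flag | causes) = 1 − (1−0.08)·∏(1−qᵢ) over the active causes.
P(anomaly flag) = 0.08*0.75*0.8 + 0.78564*0.75*0.2 + 0.7884*0.25*0.8 + 0.950697*0.25*0.2 = 0.048000 + 0.117846 + 0.157680 + 0.047535 = 0.371061
Restricting to configurations with cosmic-ray hit present: 0.117846 + 0.047535 = 0.165381.
So P(cosmic-ray hit | anomaly flag) = 0.165381/0.371061 ≈ 0.446.

Now condition on the additional information:
Numerator (weight on configurations with cosmic-ray hit): 0.950697·0.2 = 0.190139
Denominator P(anomaly flag | real transient source): 0.7884·0.8 + 0.950697·0.2 = 0.820859
Posterior = 0.190139 / 0.820859 ≈ 0.232
— real transient source explains away the evidence for cosmic-ray hit.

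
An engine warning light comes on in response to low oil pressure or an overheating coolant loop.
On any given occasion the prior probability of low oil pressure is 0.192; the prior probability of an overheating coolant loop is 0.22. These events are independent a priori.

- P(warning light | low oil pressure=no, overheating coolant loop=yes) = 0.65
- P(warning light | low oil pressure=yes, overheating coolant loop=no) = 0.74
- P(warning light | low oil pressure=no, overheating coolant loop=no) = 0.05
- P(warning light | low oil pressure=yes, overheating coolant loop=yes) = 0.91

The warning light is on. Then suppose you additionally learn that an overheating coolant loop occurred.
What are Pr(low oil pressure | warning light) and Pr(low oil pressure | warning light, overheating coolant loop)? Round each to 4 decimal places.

Pr(low oil pressure | warning light) ≈ 0.5037; Pr(low oil pressure | warning light, overheating coolant loop) ≈ 0.2496

P(warning light) = 0.05*0.808*0.78 + 0.65*0.808*0.22 + 0.74*0.192*0.78 + 0.91*0.192*0.22 = 0.031512 + 0.115544 + 0.110822 + 0.038438 = 0.296316
Restricting to configurations with low oil pressure present: 0.110822 + 0.038438 = 0.149260.
P(low oil pressure | warning light) = 0.149260 / 0.296316 ≈ 0.5037

With the extra evidence:
P(warning light | overheating coolant loop) = 0.65*0.808 + 0.91*0.192 = 0.525200 + 0.174720 = 0.699920
The low oil pressure-present share is 0.91*0.192 = 0.174720.
Hence the posterior is 0.174720/0.699920 ≈ 0.2496.
This is intercausal reasoning (explaining away): once overheating coolant loop accounts for the warning light, low oil pressure becomes less likely.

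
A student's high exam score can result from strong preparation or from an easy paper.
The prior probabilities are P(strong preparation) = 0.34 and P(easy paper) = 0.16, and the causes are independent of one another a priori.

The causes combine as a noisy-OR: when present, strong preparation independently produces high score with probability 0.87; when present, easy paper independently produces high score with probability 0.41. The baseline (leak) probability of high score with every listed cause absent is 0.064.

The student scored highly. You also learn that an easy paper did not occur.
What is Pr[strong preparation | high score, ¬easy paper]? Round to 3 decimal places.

Under noisy-OR, P(high score | causes) = 1 − (1−0.064)·∏(1−qᵢ) over the active causes.
By total probability over both values of strong preparation:
  P(high score | ¬easy paper) = 0.064*0.66 + 0.87832*0.34
        = 0.042240 + 0.298629 = 0.340869
Configurations with strong preparation contribute 0.298629, so
  P(strong preparation | high score, ¬easy paper) = 0.298629 / 0.340869 ≈ 0.876

Pr[strong preparation | high score, ¬easy paper] ≈ 0.876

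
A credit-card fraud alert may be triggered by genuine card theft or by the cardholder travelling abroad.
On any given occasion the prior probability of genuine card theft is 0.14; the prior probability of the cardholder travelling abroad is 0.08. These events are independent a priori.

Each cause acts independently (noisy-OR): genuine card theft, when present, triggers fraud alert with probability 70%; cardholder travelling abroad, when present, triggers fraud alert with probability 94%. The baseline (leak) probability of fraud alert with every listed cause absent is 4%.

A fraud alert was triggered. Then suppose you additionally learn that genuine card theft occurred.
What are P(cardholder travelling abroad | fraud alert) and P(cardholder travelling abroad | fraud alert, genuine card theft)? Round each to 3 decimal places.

P(cardholder travelling abroad | fraud alert) ≈ 0.381; P(cardholder travelling abroad | fraud alert, genuine card theft) ≈ 0.107

Under noisy-OR, P(fraud alert | causes) = 1 − (1−0.04)·∏(1−qᵢ) over the active causes.
Weight on cardholder travelling abroad=true, given the evidence: 0.064837 + 0.011006 = 0.075843
Normalizer over all consistent configurations: 0.04*0.86*0.92 + 0.9424*0.86*0.08 + 0.712*0.14*0.92 + 0.98272*0.14*0.08 = 0.199197
Posterior = 0.075843 / 0.199197 ≈ 0.381

Now condition on the additional information:
Sum P(fraud alert|·) weighted by the priors over both values of cardholder travelling abroad:
  P(fraud alert | genuine card theft) = 0.712*0.92 + 0.98272*0.08
        = 0.655040 + 0.078618 = 0.733658
Configurations with cardholder travelling abroad contribute 0.078618, so
  P(cardholder travelling abroad | fraud alert, genuine card theft) = 0.078618 / 0.733658 ≈ 0.107
— genuine card theft explains away the evidence for cardholder travelling abroad.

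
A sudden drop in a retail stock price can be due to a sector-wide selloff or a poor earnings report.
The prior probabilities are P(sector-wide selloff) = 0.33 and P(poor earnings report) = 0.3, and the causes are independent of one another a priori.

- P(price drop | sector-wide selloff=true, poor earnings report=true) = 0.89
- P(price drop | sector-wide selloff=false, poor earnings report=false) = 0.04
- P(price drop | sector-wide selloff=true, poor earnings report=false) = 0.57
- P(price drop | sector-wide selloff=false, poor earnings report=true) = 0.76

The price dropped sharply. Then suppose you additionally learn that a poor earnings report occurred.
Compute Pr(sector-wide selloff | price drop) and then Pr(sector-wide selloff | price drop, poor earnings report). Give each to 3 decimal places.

Pr(sector-wide selloff | price drop) ≈ 0.562; Pr(sector-wide selloff | price drop, poor earnings report) ≈ 0.366

Weight on sector-wide selloff=true, given the evidence: 0.131670 + 0.088110 = 0.219780
Denominator P(price drop): 0.04·0.67·0.7 + 0.76·0.67·0.3 + 0.57·0.33·0.7 + 0.89·0.33·0.3 = 0.391300
P(sector-wide selloff | price drop) = 0.219780/0.391300 ≈ 0.562

Now condition on the additional information:
Weight on sector-wide selloff=true, given the evidence: 0.89*0.33 = 0.293700
The normalizing constant is 0.76*0.67 + 0.89*0.33 = 0.802900
Posterior = 0.293700 / 0.802900 ≈ 0.366
This is intercausal reasoning (explaining away): once poor earnings report accounts for the price drop, sector-wide selloff becomes less likely.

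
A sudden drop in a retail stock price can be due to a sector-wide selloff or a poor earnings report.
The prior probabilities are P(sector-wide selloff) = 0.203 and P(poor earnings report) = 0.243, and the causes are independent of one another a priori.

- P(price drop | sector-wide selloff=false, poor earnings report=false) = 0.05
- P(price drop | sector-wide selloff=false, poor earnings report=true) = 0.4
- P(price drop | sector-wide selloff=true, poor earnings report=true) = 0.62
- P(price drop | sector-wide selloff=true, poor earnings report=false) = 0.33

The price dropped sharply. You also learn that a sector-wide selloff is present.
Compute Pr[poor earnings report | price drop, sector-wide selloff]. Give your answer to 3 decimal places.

Pr[poor earnings report | price drop, sector-wide selloff] ≈ 0.376

Enumerate both values of poor earnings report and weight by the priors:
  P(price drop | sector-wide selloff) = 0.33*0.757 + 0.62*0.243
        = 0.249810 + 0.150660 = 0.400470
Keeping only the poor earnings report-present terms gives 0.150660, so
  P(poor earnings report | price drop, sector-wide selloff) = 0.150660 / 0.400470 ≈ 0.376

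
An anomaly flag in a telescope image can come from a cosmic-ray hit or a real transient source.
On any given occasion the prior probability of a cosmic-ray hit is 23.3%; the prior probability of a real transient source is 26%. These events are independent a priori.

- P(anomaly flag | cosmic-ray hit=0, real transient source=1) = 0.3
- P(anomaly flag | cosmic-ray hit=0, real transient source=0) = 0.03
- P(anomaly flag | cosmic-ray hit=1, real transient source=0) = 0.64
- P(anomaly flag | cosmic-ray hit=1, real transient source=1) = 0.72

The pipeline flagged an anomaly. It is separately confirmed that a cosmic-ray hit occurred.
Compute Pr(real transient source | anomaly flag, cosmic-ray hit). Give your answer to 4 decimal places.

P(anomaly flag | cosmic-ray hit) = 0.64×0.74 + 0.72×0.26 = 0.473600 + 0.187200 = 0.660800
The real transient source-present share is 0.72×0.26 = 0.187200.
Hence the posterior is 0.187200/0.660800 ≈ 0.2833.

Pr(real transient source | anomaly flag, cosmic-ray hit) ≈ 0.2833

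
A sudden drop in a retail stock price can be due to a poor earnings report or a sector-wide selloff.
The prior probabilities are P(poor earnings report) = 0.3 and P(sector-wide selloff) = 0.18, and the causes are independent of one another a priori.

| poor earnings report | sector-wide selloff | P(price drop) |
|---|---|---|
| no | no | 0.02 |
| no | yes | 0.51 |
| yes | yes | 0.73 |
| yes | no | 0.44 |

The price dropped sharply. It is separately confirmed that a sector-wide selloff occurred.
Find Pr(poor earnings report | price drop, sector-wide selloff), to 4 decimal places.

Pr(poor earnings report | price drop, sector-wide selloff) ≈ 0.3802

Enumerate both values of poor earnings report and weight by the priors:
  P(price drop | sector-wide selloff) = 0.51*0.7 + 0.73*0.3
        = 0.357000 + 0.219000 = 0.576000
The terms with poor earnings report present sum to 0.219000, so
  P(poor earnings report | price drop, sector-wide selloff) = 0.219000 / 0.576000 ≈ 0.3802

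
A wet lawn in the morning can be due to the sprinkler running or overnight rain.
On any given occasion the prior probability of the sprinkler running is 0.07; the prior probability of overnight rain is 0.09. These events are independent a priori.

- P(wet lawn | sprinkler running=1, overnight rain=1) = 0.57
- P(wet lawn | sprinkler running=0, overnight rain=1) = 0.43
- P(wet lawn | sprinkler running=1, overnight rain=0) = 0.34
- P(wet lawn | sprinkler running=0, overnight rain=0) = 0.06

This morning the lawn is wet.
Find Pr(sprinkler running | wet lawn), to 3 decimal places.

Pr(sprinkler running | wet lawn) ≈ 0.225

Enumerate the 4 (sprinkler running, overnight rain) configurations and weight by the priors:
  P(wet lawn) = 0.06·0.93·0.91 + 0.43·0.93·0.09 + 0.34·0.07·0.91 + 0.57·0.07·0.09
        = 0.050778 + 0.035991 + 0.021658 + 0.003591 = 0.112018
The terms with sprinkler running present sum to 0.025249, so
  P(sprinkler running | wet lawn) = 0.025249 / 0.112018 ≈ 0.225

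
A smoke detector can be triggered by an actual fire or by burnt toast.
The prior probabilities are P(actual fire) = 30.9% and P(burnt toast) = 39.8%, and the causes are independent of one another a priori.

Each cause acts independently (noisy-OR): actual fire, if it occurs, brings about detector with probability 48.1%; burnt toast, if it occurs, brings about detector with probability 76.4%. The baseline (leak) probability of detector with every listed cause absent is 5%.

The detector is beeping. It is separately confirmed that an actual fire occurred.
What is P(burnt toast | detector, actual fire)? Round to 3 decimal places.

Under noisy-OR, P(detector | causes) = 1 − (1−0.05)·∏(1−qᵢ) over the active causes.
By total probability over both values of burnt toast:
  P(detector | actual fire) = 0.50695×0.602 + 0.88364×0.398
        = 0.305184 + 0.351689 = 0.656873
Configurations with burnt toast contribute 0.351689, so
  P(burnt toast | detector, actual fire) = 0.351689 / 0.656873 ≈ 0.535

P(burnt toast | detector, actual fire) ≈ 0.535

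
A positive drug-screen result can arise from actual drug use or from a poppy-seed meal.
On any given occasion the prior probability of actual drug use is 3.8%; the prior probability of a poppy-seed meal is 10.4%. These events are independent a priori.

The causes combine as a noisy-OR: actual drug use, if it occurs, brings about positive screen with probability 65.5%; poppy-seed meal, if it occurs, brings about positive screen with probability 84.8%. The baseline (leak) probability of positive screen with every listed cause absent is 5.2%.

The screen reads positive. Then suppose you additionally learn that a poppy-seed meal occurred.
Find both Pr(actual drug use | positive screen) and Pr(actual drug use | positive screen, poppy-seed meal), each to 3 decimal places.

Under noisy-OR, P(positive screen | causes) = 1 − (1−0.052)·∏(1−qᵢ) over the active causes.
Enumerate the 4 (actual drug use, poppy-seed meal) configurations and weight by the priors:
  P(positive screen) = 0.052·0.962·0.896 + 0.855904·0.962·0.104 + 0.67294·0.038·0.896 + 0.950287·0.038·0.104
        = 0.044822 + 0.085631 + 0.022912 + 0.003756 = 0.157121
Keeping only the actual drug use-present terms gives 0.026668, so
  P(actual drug use | positive screen) = 0.026668 / 0.157121 ≈ 0.170

Now condition on the additional information:
Enumerate both values of actual drug use and weight by the priors:
  P(positive screen | poppy-seed meal) = 0.855904·0.962 + 0.950287·0.038
        = 0.823380 + 0.036111 = 0.859491
Keeping only the actual drug use-present terms gives 0.036111, so
  P(actual drug use | positive screen, poppy-seed meal) = 0.036111 / 0.859491 ≈ 0.042
Conditioning on poppy-seed meal lowers the posterior on actual drug use: the classic explaining-away effect in a common-effect structure.

Pr(actual drug use | positive screen) ≈ 0.170; Pr(actual drug use | positive screen, poppy-seed meal) ≈ 0.042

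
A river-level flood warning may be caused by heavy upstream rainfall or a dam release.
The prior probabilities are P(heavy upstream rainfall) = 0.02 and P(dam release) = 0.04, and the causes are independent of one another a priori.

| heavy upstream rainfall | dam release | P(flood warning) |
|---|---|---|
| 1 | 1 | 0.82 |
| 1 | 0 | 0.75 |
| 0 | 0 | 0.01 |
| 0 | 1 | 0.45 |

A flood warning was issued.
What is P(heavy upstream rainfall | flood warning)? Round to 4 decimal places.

Numerator (weight on configurations with heavy upstream rainfall): 0.014400 + 0.000656 = 0.015056
Normalizer over all consistent configurations: 0.01×0.98×0.96 + 0.45×0.98×0.04 + 0.75×0.02×0.96 + 0.82×0.02×0.04 = 0.042104
Posterior = 0.015056 / 0.042104 ≈ 0.3576

P(heavy upstream rainfall | flood warning) ≈ 0.3576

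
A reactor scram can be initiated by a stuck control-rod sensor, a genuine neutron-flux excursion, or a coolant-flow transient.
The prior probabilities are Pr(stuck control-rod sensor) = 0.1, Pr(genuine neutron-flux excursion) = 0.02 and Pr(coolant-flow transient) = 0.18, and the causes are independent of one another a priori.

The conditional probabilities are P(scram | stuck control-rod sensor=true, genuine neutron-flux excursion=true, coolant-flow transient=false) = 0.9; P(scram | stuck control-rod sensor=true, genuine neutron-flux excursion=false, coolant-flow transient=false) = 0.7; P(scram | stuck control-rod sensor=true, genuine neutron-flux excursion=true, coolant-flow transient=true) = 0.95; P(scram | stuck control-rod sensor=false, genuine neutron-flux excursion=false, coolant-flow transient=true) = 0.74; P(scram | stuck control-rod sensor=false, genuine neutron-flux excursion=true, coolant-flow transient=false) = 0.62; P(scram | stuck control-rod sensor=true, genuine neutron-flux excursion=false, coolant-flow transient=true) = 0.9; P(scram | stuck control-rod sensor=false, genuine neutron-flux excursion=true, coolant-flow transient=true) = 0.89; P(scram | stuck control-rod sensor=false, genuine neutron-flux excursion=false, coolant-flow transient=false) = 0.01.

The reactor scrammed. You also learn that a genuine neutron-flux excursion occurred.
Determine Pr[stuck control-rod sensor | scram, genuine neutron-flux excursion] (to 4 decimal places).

Pr[stuck control-rod sensor | scram, genuine neutron-flux excursion] ≈ 0.1312

Weight on stuck control-rod sensor=true, given the evidence: 0.073800 + 0.017100 = 0.090900
Denominator P(scram | genuine neutron-flux excursion): 0.62×0.9×0.82 + 0.89×0.9×0.18 + 0.9×0.1×0.82 + 0.95×0.1×0.18 = 0.692640
P(stuck control-rod sensor | scram, genuine neutron-flux excursion) = 0.090900/0.692640 ≈ 0.1312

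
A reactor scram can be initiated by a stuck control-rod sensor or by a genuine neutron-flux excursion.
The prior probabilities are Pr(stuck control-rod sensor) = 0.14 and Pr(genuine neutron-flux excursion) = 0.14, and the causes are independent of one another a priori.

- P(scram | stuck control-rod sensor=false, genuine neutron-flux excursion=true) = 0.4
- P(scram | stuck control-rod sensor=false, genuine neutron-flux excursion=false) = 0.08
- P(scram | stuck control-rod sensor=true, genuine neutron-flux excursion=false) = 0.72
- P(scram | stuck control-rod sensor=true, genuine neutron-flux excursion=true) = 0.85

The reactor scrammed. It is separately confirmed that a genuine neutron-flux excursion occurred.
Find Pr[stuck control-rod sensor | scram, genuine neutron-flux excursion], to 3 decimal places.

P(scram | genuine neutron-flux excursion) = 0.4×0.86 + 0.85×0.14 = 0.344000 + 0.119000 = 0.463000
Of this, 0.119000 comes from 0.85×0.14 (the stuck control-rod sensor=true cases).
Hence the posterior is 0.119000/0.463000 ≈ 0.257.

Pr[stuck control-rod sensor | scram, genuine neutron-flux excursion] ≈ 0.257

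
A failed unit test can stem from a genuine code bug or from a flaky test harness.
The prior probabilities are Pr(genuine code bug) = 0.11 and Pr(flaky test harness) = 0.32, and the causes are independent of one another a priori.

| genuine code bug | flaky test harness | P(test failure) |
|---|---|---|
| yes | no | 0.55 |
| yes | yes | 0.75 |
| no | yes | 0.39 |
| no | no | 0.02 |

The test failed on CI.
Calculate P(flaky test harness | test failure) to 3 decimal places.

P(flaky test harness | test failure) ≈ 0.721

Weight on flaky test harness=true, given the evidence: 0.111072 + 0.026400 = 0.137472
Denominator P(test failure): 0.02*0.89*0.68 + 0.39*0.89*0.32 + 0.55*0.11*0.68 + 0.75*0.11*0.32 = 0.190716
P(flaky test harness | test failure) = 0.137472/0.190716 ≈ 0.721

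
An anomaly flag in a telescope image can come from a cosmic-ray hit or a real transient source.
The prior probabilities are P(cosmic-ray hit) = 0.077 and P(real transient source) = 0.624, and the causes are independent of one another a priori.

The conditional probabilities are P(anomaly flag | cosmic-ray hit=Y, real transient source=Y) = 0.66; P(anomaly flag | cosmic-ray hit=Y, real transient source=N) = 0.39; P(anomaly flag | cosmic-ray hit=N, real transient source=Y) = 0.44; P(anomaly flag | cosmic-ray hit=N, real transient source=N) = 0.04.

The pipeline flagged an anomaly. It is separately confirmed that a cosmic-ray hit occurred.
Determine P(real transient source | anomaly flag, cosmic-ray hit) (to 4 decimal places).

P(real transient source | anomaly flag, cosmic-ray hit) ≈ 0.7374

Numerator (weight on configurations with real transient source): 0.66·0.624 = 0.411840
The normalizing constant is 0.39·0.376 + 0.66·0.624 = 0.558480
P(real transient source | anomaly flag, cosmic-ray hit) = 0.411840/0.558480 ≈ 0.7374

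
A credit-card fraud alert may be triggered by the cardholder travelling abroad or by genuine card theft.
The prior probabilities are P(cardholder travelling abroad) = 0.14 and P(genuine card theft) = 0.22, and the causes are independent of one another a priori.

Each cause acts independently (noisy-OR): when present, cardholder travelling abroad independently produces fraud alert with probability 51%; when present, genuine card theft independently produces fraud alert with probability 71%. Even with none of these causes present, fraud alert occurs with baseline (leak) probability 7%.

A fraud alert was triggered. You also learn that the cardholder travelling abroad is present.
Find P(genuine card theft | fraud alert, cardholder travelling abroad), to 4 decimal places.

Under noisy-OR, P(fraud alert | causes) = 1 − (1−0.07)·∏(1−qᵢ) over the active causes.
P(fraud alert | cardholder travelling abroad) = 0.5443·0.78 + 0.867847·0.22 = 0.424554 + 0.190926 = 0.615480
The genuine card theft-present share is 0.867847·0.22 = 0.190926.
So P(genuine card theft | fraud alert, cardholder travelling abroad) = 0.190926/0.615480 ≈ 0.3102.

P(genuine card theft | fraud alert, cardholder travelling abroad) ≈ 0.3102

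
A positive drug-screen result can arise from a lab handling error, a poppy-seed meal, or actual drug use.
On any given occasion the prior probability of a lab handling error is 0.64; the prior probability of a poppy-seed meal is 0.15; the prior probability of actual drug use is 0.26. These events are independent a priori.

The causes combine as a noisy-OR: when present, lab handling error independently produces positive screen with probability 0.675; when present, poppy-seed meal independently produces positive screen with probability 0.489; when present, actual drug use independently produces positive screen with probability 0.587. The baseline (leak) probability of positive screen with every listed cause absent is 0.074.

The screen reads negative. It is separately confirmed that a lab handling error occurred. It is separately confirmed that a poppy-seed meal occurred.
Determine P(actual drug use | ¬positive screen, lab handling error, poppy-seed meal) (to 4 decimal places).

P(actual drug use | ¬positive screen, lab handling error, poppy-seed meal) ≈ 0.1267

Under noisy-OR, P(positive screen | causes) = 1 − (1−0.074)·∏(1−qᵢ) over the active causes.
P(¬positive screen | lab handling error, poppy-seed meal) = 0.153785*0.74 + 0.063513*0.26 = 0.113801 + 0.016513 = 0.130314
Of this, 0.016513 comes from 0.063513*0.26 (the actual drug use=true cases).
P(actual drug use | ¬positive screen, lab handling error, poppy-seed meal) = 0.016513 / 0.130314 ≈ 0.1267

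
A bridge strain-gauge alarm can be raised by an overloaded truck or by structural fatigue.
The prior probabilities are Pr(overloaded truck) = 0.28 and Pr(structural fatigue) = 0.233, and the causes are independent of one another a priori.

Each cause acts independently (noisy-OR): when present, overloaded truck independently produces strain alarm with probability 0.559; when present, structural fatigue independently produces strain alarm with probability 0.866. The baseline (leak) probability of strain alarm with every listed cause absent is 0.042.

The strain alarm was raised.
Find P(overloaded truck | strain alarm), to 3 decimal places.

Under noisy-OR, P(strain alarm | causes) = 1 − (1−0.042)·∏(1−qᵢ) over the active causes.
P(strain alarm) = 0.042·0.72·0.767 + 0.871628·0.72·0.233 + 0.577522·0.28·0.767 + 0.943388·0.28·0.233 = 0.023194 + 0.146224 + 0.124029 + 0.061547 = 0.354994
The overloaded truck-present share is 0.124029 + 0.061547 = 0.185576.
Hence the posterior is 0.185576/0.354994 ≈ 0.523.

P(overloaded truck | strain alarm) ≈ 0.523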